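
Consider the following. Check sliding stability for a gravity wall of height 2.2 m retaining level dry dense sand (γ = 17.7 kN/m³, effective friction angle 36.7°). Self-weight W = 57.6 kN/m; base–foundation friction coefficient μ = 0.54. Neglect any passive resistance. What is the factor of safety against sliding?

K_a = tan²(45° − 36.7°/2) = 0.2519.
P_a = ½K_aγH² = 0.5×0.2519×17.7×2.2² = 10.79 kN/m, acting at H/3 = 0.7333 m above the base.
FS_sliding = μW / P_a = 0.54×57.6 / 10.79 = 2.883.

2.88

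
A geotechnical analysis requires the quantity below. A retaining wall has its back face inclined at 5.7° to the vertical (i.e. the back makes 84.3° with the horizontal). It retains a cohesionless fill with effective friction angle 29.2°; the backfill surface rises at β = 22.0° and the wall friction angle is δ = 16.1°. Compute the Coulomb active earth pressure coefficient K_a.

0.528

K_a = sin²(α+φ) / [sin²α · sin(α−δ) · (1 + √{sin(φ+δ)sin(φ−β) / (sin(α−δ)sin(α+β))})²].
With α = 84.3°, φ = 29.2°, δ = 16.1°, β = 22.0°: K_a = 0.5281.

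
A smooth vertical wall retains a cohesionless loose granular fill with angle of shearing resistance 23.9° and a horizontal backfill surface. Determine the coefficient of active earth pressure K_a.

0.423

K_a = tan²(45° − φ/2) = tan²(33.05°) = 0.4233.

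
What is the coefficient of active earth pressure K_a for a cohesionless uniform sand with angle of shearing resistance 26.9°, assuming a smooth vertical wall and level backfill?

0.377

K_a = tan²(45° − φ/2) = tan²(31.55°) = 0.3770.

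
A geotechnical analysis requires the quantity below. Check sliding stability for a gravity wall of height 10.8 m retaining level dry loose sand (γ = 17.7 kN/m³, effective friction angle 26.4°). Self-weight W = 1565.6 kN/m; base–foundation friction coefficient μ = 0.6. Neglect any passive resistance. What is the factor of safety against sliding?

K_a = tan²(45° − 26.4°/2) = 0.3844.
P_a = ½K_aγH² = 0.5×0.3844×17.7×10.8² = 396.8 kN/m, acting at H/3 = 3.600 m above the base.
FS_sliding = μW / P_a = 0.6×1565.6 / 396.8 = 2.367.

2.37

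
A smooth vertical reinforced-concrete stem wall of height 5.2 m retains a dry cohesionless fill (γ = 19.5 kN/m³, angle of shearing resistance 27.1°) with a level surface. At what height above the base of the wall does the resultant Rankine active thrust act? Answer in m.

1.73 m

K_a = 0.3741.
The pressure distribution is triangular, so the resultant acts at H/3 above the base = 5.2/3 = 1.733 m.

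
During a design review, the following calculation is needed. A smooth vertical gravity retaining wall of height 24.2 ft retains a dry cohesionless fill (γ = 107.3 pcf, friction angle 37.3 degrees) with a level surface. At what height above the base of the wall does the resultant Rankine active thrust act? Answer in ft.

8.07 ft

K_a = 0.2453.
The pressure distribution is triangular, so the resultant acts at H/3 above the base = 24.2/3 = 8.067 ft.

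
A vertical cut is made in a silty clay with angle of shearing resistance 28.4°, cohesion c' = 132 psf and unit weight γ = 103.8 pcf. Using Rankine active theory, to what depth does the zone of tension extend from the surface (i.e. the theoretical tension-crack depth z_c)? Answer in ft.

4.27 ft

K_a = tan²(45° − 28.4°/2) = 0.3554; √K_a = 0.5961.
The active pressure is zero where K_a γ z = 2c√K_a, so z_c = 2c/(γ√K_a) = 2×132/(103.8×0.5961) = 4.267 ft.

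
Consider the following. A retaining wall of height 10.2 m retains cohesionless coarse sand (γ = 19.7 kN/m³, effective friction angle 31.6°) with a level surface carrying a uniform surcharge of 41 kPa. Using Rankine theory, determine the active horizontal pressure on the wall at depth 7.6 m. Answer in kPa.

K_a = (1 − sin φ)/(1 + sin φ) = 0.3123.
σ_v = γz + q = 19.7 × 7.6 + 41 = 190.7 kPa.
σ_h = K_a σ_v = 0.3123 × 190.7 = 59.57 kPa.

59.6 kPa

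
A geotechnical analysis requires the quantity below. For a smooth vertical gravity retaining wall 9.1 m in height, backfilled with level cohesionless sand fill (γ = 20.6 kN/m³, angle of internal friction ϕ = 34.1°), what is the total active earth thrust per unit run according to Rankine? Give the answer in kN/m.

K_a = tan²(45° − φ/2) = 0.2815.
P_a = ½ K_a γ H² = 0.5 × 0.2815 × 20.6 × 9.1² = 240.1 kN/m.

240 kN/m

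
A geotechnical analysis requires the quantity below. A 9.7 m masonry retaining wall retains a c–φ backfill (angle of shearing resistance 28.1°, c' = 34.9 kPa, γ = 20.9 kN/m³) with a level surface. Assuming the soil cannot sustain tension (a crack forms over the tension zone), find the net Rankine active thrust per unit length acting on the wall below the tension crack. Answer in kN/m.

K_a = 0.3596; √K_a = 0.5997.
Tension-crack depth z_c = 2c/(γ√K_a) = 2×34.9/(20.9×0.5997) = 5.569 m.
σ_a at base = K_a γ H − 2c√K_a = 0.3596×20.9×9.7 − 2×34.9×0.5997 = 31.05 kPa.
P_a = ½ × 31.05 × (H − z_c) = 0.5×31.05×4.131 = 64.12 kN/m.

64.1 kN/m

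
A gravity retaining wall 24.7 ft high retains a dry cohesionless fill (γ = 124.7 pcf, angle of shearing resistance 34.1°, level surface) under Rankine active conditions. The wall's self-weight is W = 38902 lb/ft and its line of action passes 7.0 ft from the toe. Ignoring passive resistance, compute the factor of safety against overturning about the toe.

K_a = tan²(45° − 34.1°/2) = 0.2815.
P_a = ½K_aγH² = 0.5×0.2815×124.7×24.7² = 10710 lb/ft, acting at H/3 = 8.233 ft above the base.
Overturning moment M_o = P_a × H/3 = 10710 × 8.233 = 88170.
Resisting moment M_r = W × 7.0 = 38902 × 7.0 = 272300.
FS_overturning = M_r/M_o = 272300/88170 = 3.088.

3.09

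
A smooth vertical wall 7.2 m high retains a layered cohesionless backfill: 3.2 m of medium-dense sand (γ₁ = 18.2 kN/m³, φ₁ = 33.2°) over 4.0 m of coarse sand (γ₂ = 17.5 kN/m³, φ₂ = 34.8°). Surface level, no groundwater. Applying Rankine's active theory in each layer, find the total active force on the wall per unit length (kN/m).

K_a1 = tan²(45°−33.2°/2) = 0.2924; K_a2 = tan²(45°−34.8°/2) = 0.2733.
Layer 1: σ at base = K_a1 γ₁ h₁ = 17.03 kPa; P₁ = ½×17.03×3.2 = 27.24.
Layer 2: σ_v at top = γ₁h₁ = 58.24; σ_h top = K_a2×58.24 = 15.92; σ_h base = K_a2×(58.24+17.5×4.0) = 35.05.
P₂ = ½(15.92+35.05)×4.0 = 101.9. Total P_a = 27.24+101.9 = 129.2 kN/m.

129 kN/m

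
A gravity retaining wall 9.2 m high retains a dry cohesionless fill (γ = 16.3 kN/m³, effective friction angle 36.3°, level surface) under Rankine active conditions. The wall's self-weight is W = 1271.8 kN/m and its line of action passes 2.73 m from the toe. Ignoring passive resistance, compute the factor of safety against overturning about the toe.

K_a = tan²(45° − 36.3°/2) = 0.2563.
P_a = ½K_aγH² = 0.5×0.2563×16.3×9.2² = 176.8 kN/m, acting at H/3 = 3.067 m above the base.
Overturning moment M_o = P_a × H/3 = 176.8 × 3.067 = 542.1.
Resisting moment M_r = W × 2.73 = 1271.8 × 2.73 = 3472.
FS_overturning = M_r/M_o = 3472/542.1 = 6.404.

6.40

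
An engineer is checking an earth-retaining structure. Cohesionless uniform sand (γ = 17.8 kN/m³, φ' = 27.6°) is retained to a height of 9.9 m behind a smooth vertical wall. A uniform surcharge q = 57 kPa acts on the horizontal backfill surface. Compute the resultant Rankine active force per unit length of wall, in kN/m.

K_a = tan²(45° − φ/2) = 0.3668.
Soil triangle: ½ K_a γ H² = 0.5×0.3668×17.8×9.9² = 319.9 kN/m.
Surcharge rectangle: K_a q H = 0.3668×57×9.9 = 207.0 kN/m.
Total = 319.9 + 207.0 = 526.9 kN/m.

527 kN/m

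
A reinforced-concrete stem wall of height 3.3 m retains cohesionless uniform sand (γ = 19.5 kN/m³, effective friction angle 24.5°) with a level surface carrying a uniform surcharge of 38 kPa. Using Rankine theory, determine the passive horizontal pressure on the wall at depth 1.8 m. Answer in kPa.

177 kPa

K_p = (1 + sin φ)/(1 − sin φ) = 2.417.
σ_v = γz + q = 19.5 × 1.8 + 38 = 73.10 kPa.
σ_h = K_p σ_v = 2.417 × 73.10 = 176.7 kPa.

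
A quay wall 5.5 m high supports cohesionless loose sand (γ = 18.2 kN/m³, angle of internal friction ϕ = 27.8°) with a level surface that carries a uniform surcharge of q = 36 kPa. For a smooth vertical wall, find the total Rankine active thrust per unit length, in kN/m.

172 kN/m

K_a = tan²(45° − φ/2) = 0.3639.
Soil triangle: ½ K_a γ H² = 0.5×0.3639×18.2×5.5² = 100.2 kN/m.
Surcharge rectangle: K_a q H = 0.3639×36×5.5 = 72.05 kN/m.
Total = 100.2 + 72.05 = 172.2 kN/m.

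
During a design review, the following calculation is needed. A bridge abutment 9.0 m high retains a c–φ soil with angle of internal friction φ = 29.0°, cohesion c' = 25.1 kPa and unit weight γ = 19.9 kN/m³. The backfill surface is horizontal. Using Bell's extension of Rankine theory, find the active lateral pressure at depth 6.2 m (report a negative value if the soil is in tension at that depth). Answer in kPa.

13.2 kPa

K_a = (1 − sin φ)/(1 + sin φ) = 0.3470.
σ_a = K_a γ z − 2c√K_a = 0.3470×19.9×6.2 − 2×25.1×0.5890 = 13.24 kPa.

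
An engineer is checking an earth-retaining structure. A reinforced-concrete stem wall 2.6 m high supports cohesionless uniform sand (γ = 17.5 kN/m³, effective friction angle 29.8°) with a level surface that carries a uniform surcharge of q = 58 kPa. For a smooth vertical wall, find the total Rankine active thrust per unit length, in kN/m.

K_a = tan²(45° − φ/2) = 0.3360.
Soil triangle: ½ K_a γ H² = 0.5×0.3360×17.5×2.6² = 19.88 kN/m.
Surcharge rectangle: K_a q H = 0.3360×58×2.6 = 50.67 kN/m.
Total = 19.88 + 50.67 = 70.55 kN/m.

70.5 kN/m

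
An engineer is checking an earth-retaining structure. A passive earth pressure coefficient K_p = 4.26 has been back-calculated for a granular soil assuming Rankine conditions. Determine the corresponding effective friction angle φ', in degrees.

38.3°

K_p = (1+sin φ)/(1−sin φ) ⇒ sin φ = (K_p − 1)/(K_p + 1) = 0.6198.
φ = arcsin(0.6198) = 38.30°.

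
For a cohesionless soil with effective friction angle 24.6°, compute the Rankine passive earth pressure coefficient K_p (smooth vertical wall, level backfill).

K_p = (1 + sin φ)/(1 − sin φ) = tan²(45° + 24.6°/2) = 2.426.

2.43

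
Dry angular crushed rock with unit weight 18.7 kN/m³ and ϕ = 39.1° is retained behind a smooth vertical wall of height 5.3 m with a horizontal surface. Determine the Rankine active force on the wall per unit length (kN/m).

K_a = tan²(45° − φ/2) = 0.2265.
P_a = ½ K_a γ H² = 0.5 × 0.2265 × 18.7 × 5.3² = 59.48 kN/m.

59.5 kN/m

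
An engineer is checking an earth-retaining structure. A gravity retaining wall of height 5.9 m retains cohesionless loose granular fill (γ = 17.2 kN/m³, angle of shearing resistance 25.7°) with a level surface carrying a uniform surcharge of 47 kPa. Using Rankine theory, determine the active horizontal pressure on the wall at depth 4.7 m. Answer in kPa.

K_a = (1 − sin φ)/(1 + sin φ) = 0.3950.
σ_v = γz + q = 17.2 × 4.7 + 47 = 127.8 kPa.
σ_h = K_a σ_v = 0.3950 × 127.8 = 50.50 kPa.

50.5 kPa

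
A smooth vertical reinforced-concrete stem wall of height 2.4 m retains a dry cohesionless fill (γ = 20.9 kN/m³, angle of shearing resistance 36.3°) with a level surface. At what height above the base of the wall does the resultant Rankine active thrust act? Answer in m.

K_a = 0.2563.
The pressure distribution is triangular, so the resultant acts at H/3 above the base = 2.4/3 = 0.8000 m.

0.800 m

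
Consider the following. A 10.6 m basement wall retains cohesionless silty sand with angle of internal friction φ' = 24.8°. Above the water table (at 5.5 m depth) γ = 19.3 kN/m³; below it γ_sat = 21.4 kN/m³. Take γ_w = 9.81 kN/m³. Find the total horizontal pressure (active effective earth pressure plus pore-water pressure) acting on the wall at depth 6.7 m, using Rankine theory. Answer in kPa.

60.9 kPa

K_a = (1 − sin φ)/(1 + sin φ) = 0.4090.
γ' = 21.4 − 9.81 = 11.59 kN/m³.
Effective vertical stress at 6.7 m: σ'_v = 19.3×5.5 + 11.59×1.20 = 120.1 kPa.
σ'_h = K_a σ'_v = 0.4090 × 120.1 = 49.10 kPa; u = γ_w × 1.20 = 11.77 kPa.
Total σ_h = 49.10 + 11.77 = 60.88 kPa.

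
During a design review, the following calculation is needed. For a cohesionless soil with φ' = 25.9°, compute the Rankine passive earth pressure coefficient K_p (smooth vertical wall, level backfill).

K_p = (1 + sin φ)/(1 − sin φ) = tan²(45° + 25.9°/2) = 2.551.

2.55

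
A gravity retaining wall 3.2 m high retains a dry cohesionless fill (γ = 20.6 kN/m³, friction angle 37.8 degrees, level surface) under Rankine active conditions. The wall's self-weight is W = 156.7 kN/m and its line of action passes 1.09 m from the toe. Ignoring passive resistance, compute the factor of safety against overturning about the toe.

K_a = tan²(45° − 37.8°/2) = 0.2400.
P_a = ½K_aγH² = 0.5×0.2400×20.6×3.2² = 25.31 kN/m, acting at H/3 = 1.067 m above the base.
Overturning moment M_o = P_a × H/3 = 25.31 × 1.067 = 27.00.
Resisting moment M_r = W × 1.09 = 156.7 × 1.09 = 170.8.
FS_overturning = M_r/M_o = 170.8/27.00 = 6.326.

6.33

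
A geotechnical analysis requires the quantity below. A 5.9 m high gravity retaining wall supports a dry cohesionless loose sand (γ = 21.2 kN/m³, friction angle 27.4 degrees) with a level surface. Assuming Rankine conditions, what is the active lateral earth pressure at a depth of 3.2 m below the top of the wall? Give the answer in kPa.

K_a = (1 − sin φ)/(1 + sin φ) = 0.3697.
σ_h = K_a γ z = 0.3697 × 21.2 × 3.2 = 25.08 kPa.

25.1 kPa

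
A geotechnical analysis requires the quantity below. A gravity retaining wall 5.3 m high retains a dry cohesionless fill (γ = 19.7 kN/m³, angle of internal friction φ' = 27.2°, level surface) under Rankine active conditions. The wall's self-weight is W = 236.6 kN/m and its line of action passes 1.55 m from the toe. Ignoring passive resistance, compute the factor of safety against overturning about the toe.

2.01

K_a = tan²(45° − 27.2°/2) = 0.3726.
P_a = ½K_aγH² = 0.5×0.3726×19.7×5.3² = 103.1 kN/m, acting at H/3 = 1.767 m above the base.
Overturning moment M_o = P_a × H/3 = 103.1 × 1.767 = 182.1.
Resisting moment M_r = W × 1.55 = 236.6 × 1.55 = 366.7.
FS_overturning = M_r/M_o = 366.7/182.1 = 2.014.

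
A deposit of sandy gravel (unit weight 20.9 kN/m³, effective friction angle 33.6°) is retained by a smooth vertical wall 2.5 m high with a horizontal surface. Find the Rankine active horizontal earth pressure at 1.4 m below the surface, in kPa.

K_a = (1 − sin φ)/(1 + sin φ) = 0.2875.
σ_h = K_a γ z = 0.2875 × 20.9 × 1.4 = 8.412 kPa.

8.41 kPa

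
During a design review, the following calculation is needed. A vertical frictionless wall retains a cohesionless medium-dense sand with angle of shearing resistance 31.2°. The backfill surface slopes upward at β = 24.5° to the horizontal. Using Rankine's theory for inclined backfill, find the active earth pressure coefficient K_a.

K_a = cos β · (cos β − √(cos²β − cos²φ)) / (cos β + √(cos²β − cos²φ)).
cos β = 0.9100, cos φ = 0.8554, √(cos²β − cos²φ) = 0.3105.
K_a = 0.9100 × (0.9100 − 0.3105)/(0.9100 + 0.3105) = 0.4470.

0.447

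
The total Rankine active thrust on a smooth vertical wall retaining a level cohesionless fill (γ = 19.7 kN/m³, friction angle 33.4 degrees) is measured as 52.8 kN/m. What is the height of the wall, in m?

4.30 m

K_a = 0.2899. P_a = ½ K_a γ H² ⇒ H = √(2P_a/(K_a γ)).
H = √(2×52.8/(0.2899×19.7)) = 4.300 m.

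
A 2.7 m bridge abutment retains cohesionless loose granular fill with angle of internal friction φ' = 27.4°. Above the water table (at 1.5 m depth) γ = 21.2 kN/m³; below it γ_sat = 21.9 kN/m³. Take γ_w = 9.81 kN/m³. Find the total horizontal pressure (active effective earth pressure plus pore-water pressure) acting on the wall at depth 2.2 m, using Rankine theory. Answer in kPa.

21.8 kPa

K_a = (1 − sin φ)/(1 + sin φ) = 0.3697.
γ' = 21.9 − 9.81 = 12.09 kN/m³.
Effective vertical stress at 2.2 m: σ'_v = 21.2×1.5 + 12.09×0.700 = 40.26 kPa.
σ'_h = K_a σ'_v = 0.3697 × 40.26 = 14.88 kPa; u = γ_w × 0.700 = 6.867 kPa.
Total σ_h = 14.88 + 6.867 = 21.75 kPa.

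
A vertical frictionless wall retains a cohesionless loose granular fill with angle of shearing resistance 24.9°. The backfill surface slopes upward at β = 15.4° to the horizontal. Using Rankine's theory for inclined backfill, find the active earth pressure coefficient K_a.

0.476

K_a = cos β · (cos β − √(cos²β − cos²φ)) / (cos β + √(cos²β − cos²φ)).
cos β = 0.9641, cos φ = 0.9070, √(cos²β − cos²φ) = 0.3267.
K_a = 0.9641 × (0.9641 − 0.3267)/(0.9641 + 0.3267) = 0.4760.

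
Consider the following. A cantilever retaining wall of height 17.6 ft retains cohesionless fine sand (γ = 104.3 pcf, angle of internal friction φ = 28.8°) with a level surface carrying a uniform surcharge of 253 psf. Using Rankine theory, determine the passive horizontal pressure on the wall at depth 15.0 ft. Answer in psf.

5200 psf

K_p = (1 + sin φ)/(1 − sin φ) = 2.859.
σ_v = γz + q = 104.3 × 15.0 + 253 = 1818 psf.
σ_h = K_p σ_v = 2.859 × 1818 = 5197 psf.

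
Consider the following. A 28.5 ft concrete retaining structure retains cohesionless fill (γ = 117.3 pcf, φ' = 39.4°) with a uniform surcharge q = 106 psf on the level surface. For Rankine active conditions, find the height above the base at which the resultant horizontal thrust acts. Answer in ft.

9.78 ft

K_a = 0.2234.
Triangular part P₁ = ½K_aγH² = 10640 at H/3 = 9.500 ft; rectangular part P₂ = K_a q H = 675.0 at H/2 = 14.25 ft.
ȳ = (P₁·9.500 + P₂·14.25)/(P₁+P₂) = 9.783 ft.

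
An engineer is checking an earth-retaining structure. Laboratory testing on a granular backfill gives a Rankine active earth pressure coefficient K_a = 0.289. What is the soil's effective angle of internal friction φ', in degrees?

33.5°

K_a = tan²(45° − φ/2) ⇒ 45° − φ/2 = arctan(√0.289) = 28.26°.
φ = 2(45° − 28.26°) = 33.48°.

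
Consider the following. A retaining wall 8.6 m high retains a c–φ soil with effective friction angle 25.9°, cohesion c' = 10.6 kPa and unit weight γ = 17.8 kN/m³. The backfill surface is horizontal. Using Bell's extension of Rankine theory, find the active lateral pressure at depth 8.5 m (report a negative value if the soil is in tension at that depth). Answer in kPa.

46.0 kPa

K_a = (1 − sin φ)/(1 + sin φ) = 0.3920.
σ_a = K_a γ z − 2c√K_a = 0.3920×17.8×8.5 − 2×10.6×0.6261 = 46.03 kPa.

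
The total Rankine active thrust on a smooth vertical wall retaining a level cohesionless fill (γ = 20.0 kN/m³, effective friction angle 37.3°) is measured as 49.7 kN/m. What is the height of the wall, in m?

K_a = 0.2453. P_a = ½ K_a γ H² ⇒ H = √(2P_a/(K_a γ)).
H = √(2×49.7/(0.2453×20.0)) = 4.501 m.

4.50 m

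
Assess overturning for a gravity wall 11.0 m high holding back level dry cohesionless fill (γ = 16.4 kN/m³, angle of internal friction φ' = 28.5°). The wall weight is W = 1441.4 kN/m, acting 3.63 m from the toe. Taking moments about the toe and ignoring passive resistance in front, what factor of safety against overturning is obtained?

K_a = tan²(45° − 28.5°/2) = 0.3540.
P_a = ½K_aγH² = 0.5×0.3540×16.4×11.0² = 351.2 kN/m, acting at H/3 = 3.667 m above the base.
Overturning moment M_o = P_a × H/3 = 351.2 × 3.667 = 1288.
Resisting moment M_r = W × 3.63 = 1441.4 × 3.63 = 5232.
FS_overturning = M_r/M_o = 5232/1288 = 4.063.

4.06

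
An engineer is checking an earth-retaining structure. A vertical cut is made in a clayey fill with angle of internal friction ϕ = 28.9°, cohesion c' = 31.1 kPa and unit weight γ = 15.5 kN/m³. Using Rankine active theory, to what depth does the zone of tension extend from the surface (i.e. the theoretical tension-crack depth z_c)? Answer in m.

K_a = tan²(45° − 28.9°/2) = 0.3484; √K_a = 0.5902.
The active pressure is zero where K_a γ z = 2c√K_a, so z_c = 2c/(γ√K_a) = 2×31.1/(15.5×0.5902) = 6.799 m.

6.80 m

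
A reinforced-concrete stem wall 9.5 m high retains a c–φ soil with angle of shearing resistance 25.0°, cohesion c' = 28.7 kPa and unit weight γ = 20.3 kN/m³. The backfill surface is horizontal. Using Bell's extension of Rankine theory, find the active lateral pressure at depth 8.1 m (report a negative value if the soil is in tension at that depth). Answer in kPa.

K_a = (1 − sin φ)/(1 + sin φ) = 0.4059.
σ_a = K_a γ z − 2c√K_a = 0.4059×20.3×8.1 − 2×28.7×0.6371 = 30.17 kPa.

30.2 kPa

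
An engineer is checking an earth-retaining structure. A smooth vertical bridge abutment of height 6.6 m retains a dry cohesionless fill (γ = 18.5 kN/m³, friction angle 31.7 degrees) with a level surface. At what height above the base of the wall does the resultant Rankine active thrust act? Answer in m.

2.20 m

K_a = 0.3111.
The pressure distribution is triangular, so the resultant acts at H/3 above the base = 6.6/3 = 2.200 m.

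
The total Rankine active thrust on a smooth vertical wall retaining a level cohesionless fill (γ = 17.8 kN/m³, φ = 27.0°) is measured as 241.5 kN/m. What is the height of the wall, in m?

8.50 m

K_a = 0.3755. P_a = ½ K_a γ H² ⇒ H = √(2P_a/(K_a γ)).
H = √(2×241.5/(0.3755×17.8)) = 8.500 m.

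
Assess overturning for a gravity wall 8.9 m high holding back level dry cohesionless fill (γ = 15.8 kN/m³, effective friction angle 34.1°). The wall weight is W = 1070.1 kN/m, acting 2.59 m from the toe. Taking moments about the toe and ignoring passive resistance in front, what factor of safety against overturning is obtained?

K_a = tan²(45° − 34.1°/2) = 0.2815.
P_a = ½K_aγH² = 0.5×0.2815×15.8×8.9² = 176.2 kN/m, acting at H/3 = 2.967 m above the base.
Overturning moment M_o = P_a × H/3 = 176.2 × 2.967 = 522.6.
Resisting moment M_r = W × 2.59 = 1070.1 × 2.59 = 2772.
FS_overturning = M_r/M_o = 2772/522.6 = 5.303.

5.30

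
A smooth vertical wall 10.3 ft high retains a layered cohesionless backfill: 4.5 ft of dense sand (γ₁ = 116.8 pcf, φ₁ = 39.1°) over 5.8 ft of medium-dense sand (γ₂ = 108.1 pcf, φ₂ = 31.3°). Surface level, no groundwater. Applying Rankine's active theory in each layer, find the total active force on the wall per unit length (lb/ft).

K_a1 = tan²(45°−39.1°/2) = 0.2265; K_a2 = tan²(45°−31.3°/2) = 0.3162.
Layer 1: σ at base = K_a1 γ₁ h₁ = 119.0 psf; P₁ = ½×119.0×4.5 = 267.8.
Layer 2: σ_v at top = γ₁h₁ = 525.6; σ_h top = K_a2×525.6 = 166.2; σ_h base = K_a2×(525.6+108.1×5.8) = 364.5.
P₂ = ½(166.2+364.5)×5.8 = 1539. Total P_a = 267.8+1539 = 1807 lb/ft.

1810 lb/ft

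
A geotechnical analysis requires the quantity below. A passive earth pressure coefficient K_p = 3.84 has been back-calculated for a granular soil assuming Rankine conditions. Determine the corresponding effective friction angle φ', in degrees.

K_p = (1+sin φ)/(1−sin φ) ⇒ sin φ = (K_p − 1)/(K_p + 1) = 0.5868.
φ = arcsin(0.5868) = 35.93°.

35.9°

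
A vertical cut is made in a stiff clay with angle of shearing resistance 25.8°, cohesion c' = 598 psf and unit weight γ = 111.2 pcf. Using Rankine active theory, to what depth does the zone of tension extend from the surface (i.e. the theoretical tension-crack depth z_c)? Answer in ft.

K_a = tan²(45° − 25.8°/2) = 0.3935; √K_a = 0.6273.
The active pressure is zero where K_a γ z = 2c√K_a, so z_c = 2c/(γ√K_a) = 2×598/(111.2×0.6273) = 17.15 ft.

17.1 ft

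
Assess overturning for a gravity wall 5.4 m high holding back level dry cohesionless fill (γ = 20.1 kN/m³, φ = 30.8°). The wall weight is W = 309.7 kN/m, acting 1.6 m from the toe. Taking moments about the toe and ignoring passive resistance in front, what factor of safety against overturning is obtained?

K_a = tan²(45° − 30.8°/2) = 0.3227.
P_a = ½K_aγH² = 0.5×0.3227×20.1×5.4² = 94.57 kN/m, acting at H/3 = 1.800 m above the base.
Overturning moment M_o = P_a × H/3 = 94.57 × 1.800 = 170.2.
Resisting moment M_r = W × 1.6 = 309.7 × 1.6 = 495.5.
FS_overturning = M_r/M_o = 495.5/170.2 = 2.911.

2.91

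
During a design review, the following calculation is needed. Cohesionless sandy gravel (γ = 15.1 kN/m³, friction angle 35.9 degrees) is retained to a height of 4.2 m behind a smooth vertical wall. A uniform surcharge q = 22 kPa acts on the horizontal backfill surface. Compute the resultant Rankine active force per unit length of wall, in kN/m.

58.8 kN/m

K_a = tan²(45° − φ/2) = 0.2607.
Soil triangle: ½ K_a γ H² = 0.5×0.2607×15.1×4.2² = 34.73 kN/m.
Surcharge rectangle: K_a q H = 0.2607×22×4.2 = 24.09 kN/m.
Total = 34.73 + 24.09 = 58.82 kN/m.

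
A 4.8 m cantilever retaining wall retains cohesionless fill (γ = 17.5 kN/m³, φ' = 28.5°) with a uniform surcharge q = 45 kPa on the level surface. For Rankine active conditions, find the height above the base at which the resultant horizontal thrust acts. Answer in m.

2.01 m

K_a = 0.3540.
Triangular part P₁ = ½K_aγH² = 71.36 at H/3 = 1.600 m; rectangular part P₂ = K_a q H = 76.45 at H/2 = 2.400 m.
ȳ = (P₁·1.600 + P₂·2.400)/(P₁+P₂) = 2.014 m.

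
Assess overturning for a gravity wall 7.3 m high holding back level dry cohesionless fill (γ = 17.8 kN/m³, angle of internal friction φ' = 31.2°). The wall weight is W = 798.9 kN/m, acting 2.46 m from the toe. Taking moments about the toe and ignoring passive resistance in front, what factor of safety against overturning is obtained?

K_a = tan²(45° − 31.2°/2) = 0.3175.
P_a = ½K_aγH² = 0.5×0.3175×17.8×7.3² = 150.6 kN/m, acting at H/3 = 2.433 m above the base.
Overturning moment M_o = P_a × H/3 = 150.6 × 2.433 = 366.4.
Resisting moment M_r = W × 2.46 = 798.9 × 2.46 = 1965.
FS_overturning = M_r/M_o = 1965/366.4 = 5.363.

5.36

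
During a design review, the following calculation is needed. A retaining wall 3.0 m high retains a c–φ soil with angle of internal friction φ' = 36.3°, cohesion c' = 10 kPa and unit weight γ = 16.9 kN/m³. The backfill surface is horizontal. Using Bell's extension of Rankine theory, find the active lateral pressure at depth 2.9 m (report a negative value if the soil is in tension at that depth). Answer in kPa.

2.44 kPa

K_a = (1 − sin φ)/(1 + sin φ) = 0.2563.
σ_a = K_a γ z − 2c√K_a = 0.2563×16.9×2.9 − 2×10×0.5062 = 2.435 kPa.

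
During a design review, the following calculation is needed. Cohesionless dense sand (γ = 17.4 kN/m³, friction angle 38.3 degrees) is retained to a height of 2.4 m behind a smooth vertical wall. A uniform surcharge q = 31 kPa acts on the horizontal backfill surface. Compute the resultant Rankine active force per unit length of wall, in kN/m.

K_a = tan²(45° − φ/2) = 0.2347.
Soil triangle: ½ K_a γ H² = 0.5×0.2347×17.4×2.4² = 11.76 kN/m.
Surcharge rectangle: K_a q H = 0.2347×31×2.4 = 17.46 kN/m.
Total = 11.76 + 17.46 = 29.23 kN/m.

29.2 kN/m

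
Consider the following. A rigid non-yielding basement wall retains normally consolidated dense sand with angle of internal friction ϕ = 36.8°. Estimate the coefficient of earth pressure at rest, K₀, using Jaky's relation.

0.401

K₀ = 1 − sin φ' = 1 − sin 36.8° = 0.4010.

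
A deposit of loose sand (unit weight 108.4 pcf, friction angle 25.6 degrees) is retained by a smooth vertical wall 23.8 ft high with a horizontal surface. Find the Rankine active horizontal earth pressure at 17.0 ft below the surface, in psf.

731 psf

K_a = (1 − sin φ)/(1 + sin φ) = 0.3966.
σ_h = K_a γ z = 0.3966 × 108.4 × 17.0 = 730.8 psf.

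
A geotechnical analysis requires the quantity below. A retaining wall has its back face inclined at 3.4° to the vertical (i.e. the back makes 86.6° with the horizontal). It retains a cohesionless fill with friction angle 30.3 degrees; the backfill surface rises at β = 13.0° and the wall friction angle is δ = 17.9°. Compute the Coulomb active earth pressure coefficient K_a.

0.385

K_a = sin²(α+φ) / [sin²α · sin(α−δ) · (1 + √{sin(φ+δ)sin(φ−β) / (sin(α−δ)sin(α+β))})²].
With α = 86.6°, φ = 30.3°, δ = 17.9°, β = 13.0°: K_a = 0.3852.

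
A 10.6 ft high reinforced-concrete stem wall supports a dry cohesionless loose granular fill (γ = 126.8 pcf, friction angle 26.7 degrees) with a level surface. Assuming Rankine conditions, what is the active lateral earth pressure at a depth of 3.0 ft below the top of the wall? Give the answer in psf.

145 psf

K_a = (1 − sin φ)/(1 + sin φ) = 0.3800.
σ_h = K_a γ z = 0.3800 × 126.8 × 3.0 = 144.5 psf.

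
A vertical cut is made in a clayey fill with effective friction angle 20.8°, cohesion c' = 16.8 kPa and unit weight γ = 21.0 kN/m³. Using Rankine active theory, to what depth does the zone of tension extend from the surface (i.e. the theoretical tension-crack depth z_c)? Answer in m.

K_a = tan²(45° − 20.8°/2) = 0.4759; √K_a = 0.6899.
The active pressure is zero where K_a γ z = 2c√K_a, so z_c = 2c/(γ√K_a) = 2×16.8/(21.0×0.6899) = 2.319 m.

2.32 m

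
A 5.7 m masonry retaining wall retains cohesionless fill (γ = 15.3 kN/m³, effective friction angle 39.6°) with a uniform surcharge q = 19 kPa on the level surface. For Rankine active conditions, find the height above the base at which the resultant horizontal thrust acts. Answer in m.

2.19 m

K_a = 0.2214.
Triangular part P₁ = ½K_aγH² = 55.04 at H/3 = 1.900 m; rectangular part P₂ = K_a q H = 23.98 at H/2 = 2.850 m.
ȳ = (P₁·1.900 + P₂·2.850)/(P₁+P₂) = 2.188 m.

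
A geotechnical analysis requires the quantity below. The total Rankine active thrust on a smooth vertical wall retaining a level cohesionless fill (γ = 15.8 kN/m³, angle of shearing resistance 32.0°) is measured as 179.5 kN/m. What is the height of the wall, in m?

8.60 m

K_a = 0.3073. P_a = ½ K_a γ H² ⇒ H = √(2P_a/(K_a γ)).
H = √(2×179.5/(0.3073×15.8)) = 8.599 m.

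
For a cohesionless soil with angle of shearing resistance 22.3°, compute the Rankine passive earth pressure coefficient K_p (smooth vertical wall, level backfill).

2.22

K_p = (1 + sin φ)/(1 − sin φ) = tan²(45° + 22.3°/2) = 2.223.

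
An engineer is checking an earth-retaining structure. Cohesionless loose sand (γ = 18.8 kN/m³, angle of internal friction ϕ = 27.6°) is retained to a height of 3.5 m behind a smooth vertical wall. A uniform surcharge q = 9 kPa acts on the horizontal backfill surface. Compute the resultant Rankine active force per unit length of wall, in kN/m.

K_a = tan²(45° − φ/2) = 0.3668.
Soil triangle: ½ K_a γ H² = 0.5×0.3668×18.8×3.5² = 42.23 kN/m.
Surcharge rectangle: K_a q H = 0.3668×9×3.5 = 11.55 kN/m.
Total = 42.23 + 11.55 = 53.79 kN/m.

53.8 kN/m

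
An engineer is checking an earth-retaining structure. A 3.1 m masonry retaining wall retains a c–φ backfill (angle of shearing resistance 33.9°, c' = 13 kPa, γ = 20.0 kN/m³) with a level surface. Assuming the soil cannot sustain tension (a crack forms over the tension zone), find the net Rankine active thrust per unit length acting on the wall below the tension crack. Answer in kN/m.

K_a = 0.2839; √K_a = 0.5328.
Tension-crack depth z_c = 2c/(γ√K_a) = 2×13/(20.0×0.5328) = 2.440 m.
σ_a at base = K_a γ H − 2c√K_a = 0.2839×20.0×3.1 − 2×13×0.5328 = 3.749 kPa.
P_a = ½ × 3.749 × (H − z_c) = 0.5×3.749×0.6602 = 1.237 kN/m.

1.24 kN/m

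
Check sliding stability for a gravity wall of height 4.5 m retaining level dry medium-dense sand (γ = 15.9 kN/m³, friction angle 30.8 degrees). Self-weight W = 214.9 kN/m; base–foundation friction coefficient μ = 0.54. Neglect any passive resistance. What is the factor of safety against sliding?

K_a = tan²(45° − 30.8°/2) = 0.3227.
P_a = ½K_aγH² = 0.5×0.3227×15.9×4.5² = 51.95 kN/m, acting at H/3 = 1.500 m above the base.
FS_sliding = μW / P_a = 0.54×214.9 / 51.95 = 2.234.

2.23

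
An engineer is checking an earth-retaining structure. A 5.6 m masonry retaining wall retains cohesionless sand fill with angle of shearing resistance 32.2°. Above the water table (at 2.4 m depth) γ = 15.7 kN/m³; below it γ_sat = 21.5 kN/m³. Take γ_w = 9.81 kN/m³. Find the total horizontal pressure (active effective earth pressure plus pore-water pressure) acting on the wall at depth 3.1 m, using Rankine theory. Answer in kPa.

K_a = (1 − sin φ)/(1 + sin φ) = 0.3047.
γ' = 21.5 − 9.81 = 11.69 kN/m³.
Effective vertical stress at 3.1 m: σ'_v = 15.7×2.4 + 11.69×0.700 = 45.86 kPa.
σ'_h = K_a σ'_v = 0.3047 × 45.86 = 13.98 kPa; u = γ_w × 0.700 = 6.867 kPa.
Total σ_h = 13.98 + 6.867 = 20.84 kPa.

20.8 kPa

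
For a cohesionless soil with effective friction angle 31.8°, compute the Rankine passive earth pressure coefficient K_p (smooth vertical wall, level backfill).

K_p = (1 + sin φ)/(1 − sin φ) = tan²(45° + 31.8°/2) = 3.228.

3.23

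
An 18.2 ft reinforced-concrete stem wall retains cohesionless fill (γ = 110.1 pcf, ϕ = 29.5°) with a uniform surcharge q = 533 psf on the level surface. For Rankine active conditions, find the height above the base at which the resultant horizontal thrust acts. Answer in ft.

7.12 ft

K_a = 0.3401.
Triangular part P₁ = ½K_aγH² = 6202 at H/3 = 6.067 ft; rectangular part P₂ = K_a q H = 3299 at H/2 = 9.100 ft.
ȳ = (P₁·6.067 + P₂·9.100)/(P₁+P₂) = 7.120 ft.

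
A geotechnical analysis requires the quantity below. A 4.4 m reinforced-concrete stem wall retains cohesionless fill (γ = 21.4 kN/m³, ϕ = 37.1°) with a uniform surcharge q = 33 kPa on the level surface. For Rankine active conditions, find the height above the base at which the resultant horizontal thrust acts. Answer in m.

1.77 m

K_a = 0.2475.
Triangular part P₁ = ½K_aγH² = 51.27 at H/3 = 1.467 m; rectangular part P₂ = K_a q H = 35.94 at H/2 = 2.200 m.
ȳ = (P₁·1.467 + P₂·2.200)/(P₁+P₂) = 1.769 m.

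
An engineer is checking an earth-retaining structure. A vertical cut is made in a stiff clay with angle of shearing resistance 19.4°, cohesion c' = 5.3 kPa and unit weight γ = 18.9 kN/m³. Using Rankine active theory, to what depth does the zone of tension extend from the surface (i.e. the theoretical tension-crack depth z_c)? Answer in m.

K_a = tan²(45° − 19.4°/2) = 0.5013; √K_a = 0.7080.
The active pressure is zero where K_a γ z = 2c√K_a, so z_c = 2c/(γ√K_a) = 2×5.3/(18.9×0.7080) = 0.7921 m.

0.792 m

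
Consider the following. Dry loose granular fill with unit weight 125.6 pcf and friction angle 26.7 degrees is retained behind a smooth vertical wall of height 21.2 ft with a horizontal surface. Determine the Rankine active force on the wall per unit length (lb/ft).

K_a = tan²(45° − φ/2) = 0.3800.
P_a = ½ K_a γ H² = 0.5 × 0.3800 × 125.6 × 21.2² = 10720 lb/ft.

10700 lb/ft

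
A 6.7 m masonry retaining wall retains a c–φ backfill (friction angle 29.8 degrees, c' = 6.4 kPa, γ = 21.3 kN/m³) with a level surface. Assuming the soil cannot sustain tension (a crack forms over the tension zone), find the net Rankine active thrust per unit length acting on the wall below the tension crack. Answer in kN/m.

K_a = 0.3360; √K_a = 0.5797.
Tension-crack depth z_c = 2c/(γ√K_a) = 2×6.4/(21.3×0.5797) = 1.037 m.
σ_a at base = K_a γ H − 2c√K_a = 0.3360×21.3×6.7 − 2×6.4×0.5797 = 40.53 kPa.
P_a = ½ × 40.53 × (H − z_c) = 0.5×40.53×5.663 = 114.8 kN/m.

115 kN/m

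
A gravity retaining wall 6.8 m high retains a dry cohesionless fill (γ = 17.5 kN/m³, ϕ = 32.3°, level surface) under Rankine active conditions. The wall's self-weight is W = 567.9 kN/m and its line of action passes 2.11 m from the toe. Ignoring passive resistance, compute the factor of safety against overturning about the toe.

K_a = tan²(45° − 32.3°/2) = 0.3035.
P_a = ½K_aγH² = 0.5×0.3035×17.5×6.8² = 122.8 kN/m, acting at H/3 = 2.267 m above the base.
Overturning moment M_o = P_a × H/3 = 122.8 × 2.267 = 278.3.
Resisting moment M_r = W × 2.11 = 567.9 × 2.11 = 1198.
FS_overturning = M_r/M_o = 1198/278.3 = 4.305.

4.31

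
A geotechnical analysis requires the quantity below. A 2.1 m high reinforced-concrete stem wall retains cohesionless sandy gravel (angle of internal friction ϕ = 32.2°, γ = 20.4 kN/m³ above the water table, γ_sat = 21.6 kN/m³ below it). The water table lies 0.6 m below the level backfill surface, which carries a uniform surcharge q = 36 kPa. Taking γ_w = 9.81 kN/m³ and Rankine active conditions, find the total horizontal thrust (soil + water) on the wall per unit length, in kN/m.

44.8 kN/m

K_a = tan²(45° − φ/2) = 0.3047.
γ' = 21.6 − 9.81 = 11.79 kN/m³. h₂ = H − d_w = 1.5 m.
σ'_h: at surface K_a·q = 10.97; at WT K_a(q+γd_w) = 14.70; at base K_a(q+γd_w+γ'h₂) = 20.09 kPa.
P₁ = ½(10.97+14.70)×0.6 = 7.701; P₂ = ½(14.70+20.09)×1.5 = 26.09; P_w = ½γ_w h₂² = 11.04.
Total = 7.701+26.09+11.04 = 44.83 kN/m.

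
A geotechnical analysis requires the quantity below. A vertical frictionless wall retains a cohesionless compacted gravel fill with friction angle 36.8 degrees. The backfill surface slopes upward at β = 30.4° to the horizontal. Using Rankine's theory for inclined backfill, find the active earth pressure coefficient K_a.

0.395

K_a = cos β · (cos β − √(cos²β − cos²φ)) / (cos β + √(cos²β − cos²φ)).
cos β = 0.8625, cos φ = 0.8007, √(cos²β − cos²φ) = 0.3206.
K_a = 0.8625 × (0.8625 − 0.3206)/(0.8625 + 0.3206) = 0.3951.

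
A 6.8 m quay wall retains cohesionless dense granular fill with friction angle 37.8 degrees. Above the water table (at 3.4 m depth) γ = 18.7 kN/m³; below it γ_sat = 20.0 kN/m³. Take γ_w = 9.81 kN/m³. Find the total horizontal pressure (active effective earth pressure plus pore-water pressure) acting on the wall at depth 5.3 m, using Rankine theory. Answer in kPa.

K_a = (1 − sin φ)/(1 + sin φ) = 0.2400.
γ' = 20.0 − 9.81 = 10.19 kN/m³.
Effective vertical stress at 5.3 m: σ'_v = 18.7×3.4 + 10.19×1.90 = 82.94 kPa.
σ'_h = K_a σ'_v = 0.2400 × 82.94 = 19.91 kPa; u = γ_w × 1.90 = 18.64 kPa.
Total σ_h = 19.91 + 18.64 = 38.54 kPa.

38.5 kPa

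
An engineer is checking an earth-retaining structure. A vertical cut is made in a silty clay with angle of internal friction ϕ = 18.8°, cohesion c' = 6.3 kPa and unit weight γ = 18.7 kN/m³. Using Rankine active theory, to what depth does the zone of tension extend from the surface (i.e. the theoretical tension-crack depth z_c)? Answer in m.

0.941 m

K_a = tan²(45° − 18.8°/2) = 0.5126; √K_a = 0.7159.
The active pressure is zero where K_a γ z = 2c√K_a, so z_c = 2c/(γ√K_a) = 2×6.3/(18.7×0.7159) = 0.9411 m.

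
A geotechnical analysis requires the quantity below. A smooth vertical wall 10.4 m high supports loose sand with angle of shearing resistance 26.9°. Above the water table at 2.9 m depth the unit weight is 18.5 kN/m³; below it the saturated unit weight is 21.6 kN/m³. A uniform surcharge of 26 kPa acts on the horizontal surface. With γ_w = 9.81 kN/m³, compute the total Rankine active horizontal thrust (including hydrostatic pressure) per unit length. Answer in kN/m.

684 kN/m

K_a = tan²(45° − φ/2) = 0.3770.
γ' = 21.6 − 9.81 = 11.79 kN/m³. h₂ = H − d_w = 7.5 m.
σ'_h: at surface K_a·q = 9.802; at WT K_a(q+γd_w) = 30.03; at base K_a(q+γd_w+γ'h₂) = 63.36 kPa.
P₁ = ½(9.802+30.03)×2.9 = 57.75; P₂ = ½(30.03+63.36)×7.5 = 350.2; P_w = ½γ_w h₂² = 275.9.
Total = 57.75+350.2+275.9 = 683.9 kN/m.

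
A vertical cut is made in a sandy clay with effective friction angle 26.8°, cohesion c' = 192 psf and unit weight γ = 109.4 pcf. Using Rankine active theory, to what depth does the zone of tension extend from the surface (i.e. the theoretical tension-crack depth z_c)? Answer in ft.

5.71 ft

K_a = tan²(45° − 26.8°/2) = 0.3785; √K_a = 0.6152.
The active pressure is zero where K_a γ z = 2c√K_a, so z_c = 2c/(γ√K_a) = 2×192/(109.4×0.6152) = 5.706 ft.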